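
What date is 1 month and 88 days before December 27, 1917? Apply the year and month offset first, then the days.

August 31, 1917

Subtracting 1 month and 88 days from December 27, 1917: first the month/year part, then the days.
month 12 − 1 = 11 → November 1917.
Day 27 is valid in November, giving November 27, 1917.
Now subtract 88 days from November 27, 1917.
Going back 27 days from November 27, 1917 reaches the end of the previous month; 88 − 27 = 61 left.
October 1917 has 31 days: 61 − 31 = 30 left.
September 1917 has 30 days: 30 − 30 = 0 left.
August 1917 has 31 days; 31 − 0 = 31 → August 31, 1917.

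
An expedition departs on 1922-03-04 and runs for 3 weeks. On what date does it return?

Advancing 3 weeks = 21 days from March 4, 1922.
March has 31 days; 4 + 21 = 25, still in March.

March 25, 1922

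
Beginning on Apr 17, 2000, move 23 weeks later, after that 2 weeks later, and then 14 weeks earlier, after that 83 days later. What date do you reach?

September 24, 2000

Advancing 23 weeks (= 161 days) from April 17, 2000:
April has 30 days, so 30 − 17 = 13 days remain after April 17, 2000; 161 − 13 = 148 left.
May 2000 has 31 days: 148 − 31 = 117 left.
June 2000 has 30 days: 117 − 30 = 87 left.
July 2000 has 31 days: 87 − 31 = 56 left.
August 2000 has 31 days: 56 − 31 = 25 left.
25 days into September 2000 → September 25, 2000.
Counting forward 2 weeks (= 14 days) from September 25, 2000:
September has 30 days, so 30 − 25 = 5 days remain after September 25, 2000; 14 − 5 = 9 left.
9 days into October 2000 → October 9, 2000.
Going back 14 weeks (= 98 days) from October 9, 2000:
Going back 9 days from October 9, 2000 reaches the end of the previous month; 98 − 9 = 89 left.
September 2000 has 30 days: 89 − 30 = 59 left.
August 2000 has 31 days: 59 − 31 = 28 left.
July 2000 has 31 days; 31 − 28 = 3 → July 3, 2000.
Counting forward 83 days from July 3, 2000:
July has 31 days, so 31 − 3 = 28 days remain after July 3, 2000; 83 − 28 = 55 left.
August 2000 has 31 days: 55 − 31 = 24 left.
24 days into September 2000 → September 24, 2000.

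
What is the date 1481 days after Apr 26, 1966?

Adding 1481 days from April 26, 1966.
April has 30 days, so 30 − 26 = 4 days remain after April 26, 1966; 1481 − 4 = 1477 left.
May 1966 has 31 days: 1477 − 31 = 1446 left.
June 1966 has 30 days: 1446 − 30 = 1416 left.
July 1966 has 31 days: 1416 − 31 = 1385 left.
August 1966 has 31 days: 1385 − 31 = 1354 left.
September 1966 has 30 days: 1354 − 30 = 1324 left.
October 1966 has 31 days: 1324 − 31 = 1293 left.
November 1966 has 30 days: 1293 − 30 = 1263 left.
December 1966 has 31 days: 1263 − 31 = 1232 left.
January 1967 has 31 days: 1232 − 31 = 1201 left.
February 1967 has 28 days (1967 is not a leap year): 1201 − 28 = 1173 left.
March 1967 has 31 days: 1173 − 31 = 1142 left.
April 1967 has 30 days: 1142 − 30 = 1112 left.
May 1967 has 31 days: 1112 − 31 = 1081 left.
June 1967 has 30 days: 1081 − 30 = 1051 left.
July 1967 has 31 days: 1051 − 31 = 1020 left.
August 1967 has 31 days: 1020 − 31 = 989 left.
September 1967 has 30 days: 989 − 30 = 959 left.
October 1967 has 31 days: 959 − 31 = 928 left.
November 1967 has 30 days: 928 − 30 = 898 left.
December 1967 has 31 days: 898 − 31 = 867 left.
January 1968 has 31 days: 867 − 31 = 836 left.
February 1968 has 29 days (1968 is a leap year): 836 − 29 = 807 left.
March 1968 has 31 days: 807 − 31 = 776 left.
April 1968 has 30 days: 776 − 30 = 746 left.
May 1968 has 31 days: 746 − 31 = 715 left.
June 1968 has 30 days: 715 − 30 = 685 left.
July 1968 has 31 days: 685 − 31 = 654 left.
August 1968 has 31 days: 654 − 31 = 623 left.
September 1968 has 30 days: 623 − 30 = 593 left.
October 1968 has 31 days: 593 − 31 = 562 left.
November 1968 has 30 days: 562 − 30 = 532 left.
December 1968 has 31 days: 532 − 31 = 501 left.
January 1969 has 31 days: 501 − 31 = 470 left.
February 1969 has 28 days (1969 is not a leap year): 470 − 28 = 442 left.
March 1969 has 31 days: 442 − 31 = 411 left.
April 1969 has 30 days: 411 − 30 = 381 left.
May 1969 has 31 days: 381 − 31 = 350 left.
June 1969 has 30 days: 350 − 30 = 320 left.
July 1969 has 31 days: 320 − 31 = 289 left.
August 1969 has 31 days: 289 − 31 = 258 left.
September 1969 has 30 days: 258 − 30 = 228 left.
October 1969 has 31 days: 228 − 31 = 197 left.
November 1969 has 30 days: 197 − 30 = 167 left.
December 1969 has 31 days: 167 − 31 = 136 left.
January 1970 has 31 days: 136 − 31 = 105 left.
February 1970 has 28 days (1970 is not a leap year): 105 − 28 = 77 left.
March 1970 has 31 days: 77 − 31 = 46 left.
April 1970 has 30 days: 46 − 30 = 16 left.
16 days into May 1970 → May 16, 1970.

May 16, 1970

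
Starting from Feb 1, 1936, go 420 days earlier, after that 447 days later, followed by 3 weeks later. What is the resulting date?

March 20, 1936

Going back 420 days from February 1, 1936:
Going back 1 day from February 1, 1936 reaches the end of the previous month; 420 − 1 = 419 left.
January 1936 has 31 days: 419 − 31 = 388 left.
December 1935 has 31 days: 388 − 31 = 357 left.
November 1935 has 30 days: 357 − 30 = 327 left.
October 1935 has 31 days: 327 − 31 = 296 left.
September 1935 has 30 days: 296 − 30 = 266 left.
August 1935 has 31 days: 266 − 31 = 235 left.
July 1935 has 31 days: 235 − 31 = 204 left.
June 1935 has 30 days: 204 − 30 = 174 left.
May 1935 has 31 days: 174 − 31 = 143 left.
April 1935 has 30 days: 143 − 30 = 113 left.
March 1935 has 31 days: 113 − 31 = 82 left.
February 1935 has 28 days (1935 is not a leap year): 82 − 28 = 54 left.
January 1935 has 31 days: 54 − 31 = 23 left.
December 1934 has 31 days; 31 − 23 = 8 → December 8, 1934.
Counting forward 447 days from December 8, 1934:
December has 31 days, so 31 − 8 = 23 days remain after December 8, 1934; 447 − 23 = 424 left.
January 1935 has 31 days: 424 − 31 = 393 left.
February 1935 has 28 days (1935 is not a leap year): 393 − 28 = 365 left.
March 1935 has 31 days: 365 − 31 = 334 left.
April 1935 has 30 days: 334 − 30 = 304 left.
May 1935 has 31 days: 304 − 31 = 273 left.
June 1935 has 30 days: 273 − 30 = 243 left.
July 1935 has 31 days: 243 − 31 = 212 left.
August 1935 has 31 days: 212 − 31 = 181 left.
September 1935 has 30 days: 181 − 30 = 151 left.
October 1935 has 31 days: 151 − 31 = 120 left.
November 1935 has 30 days: 120 − 30 = 90 left.
December 1935 has 31 days: 90 − 31 = 59 left.
January 1936 has 31 days: 59 − 31 = 28 left.
28 days into February 1936 → February 28, 1936.
Counting forward 3 weeks (= 21 days) from February 28, 1936:
February has 29 days, so 29 − 28 = 1 day remains after February 28, 1936; 21 − 1 = 20 left.
20 days into March 1936 → March 20, 1936.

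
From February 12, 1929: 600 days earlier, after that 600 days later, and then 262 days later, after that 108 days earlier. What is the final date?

July 16, 1929

Counting back 600 days from February 12, 1929:
Going back 12 days from February 12, 1929 reaches the end of the previous month; 600 − 12 = 588 left.
January 1929 has 31 days: 588 − 31 = 557 left.
December 1928 has 31 days: 557 − 31 = 526 left.
November 1928 has 30 days: 526 − 30 = 496 left.
October 1928 has 31 days: 496 − 31 = 465 left.
September 1928 has 30 days: 465 − 30 = 435 left.
August 1928 has 31 days: 435 − 31 = 404 left.
July 1928 has 31 days: 404 − 31 = 373 left.
June 1928 has 30 days: 373 − 30 = 343 left.
May 1928 has 31 days: 343 − 31 = 312 left.
April 1928 has 30 days: 312 − 30 = 282 left.
March 1928 has 31 days: 282 − 31 = 251 left.
February 1928 has 29 days (1928 is a leap year): 251 − 29 = 222 left.
January 1928 has 31 days: 222 − 31 = 191 left.
December 1927 has 31 days: 191 − 31 = 160 left.
November 1927 has 30 days: 160 − 30 = 130 left.
October 1927 has 31 days: 130 − 31 = 99 left.
September 1927 has 30 days: 99 − 30 = 69 left.
August 1927 has 31 days: 69 − 31 = 38 left.
July 1927 has 31 days: 38 − 31 = 7 left.
June 1927 has 30 days; 30 − 7 = 23 → June 23, 1927.
Adding 600 days from June 23, 1927:
June has 30 days, so 30 − 23 = 7 days remain after June 23, 1927; 600 − 7 = 593 left.
July 1927 has 31 days: 593 − 31 = 562 left.
August 1927 has 31 days: 562 − 31 = 531 left.
September 1927 has 30 days: 531 − 30 = 501 left.
October 1927 has 31 days: 501 − 31 = 470 left.
November 1927 has 30 days: 470 − 30 = 440 left.
December 1927 has 31 days: 440 − 31 = 409 left.
January 1928 has 31 days: 409 − 31 = 378 left.
February 1928 has 29 days (1928 is a leap year): 378 − 29 = 349 left.
March 1928 has 31 days: 349 − 31 = 318 left.
April 1928 has 30 days: 318 − 30 = 288 left.
May 1928 has 31 days: 288 − 31 = 257 left.
June 1928 has 30 days: 257 − 30 = 227 left.
July 1928 has 31 days: 227 − 31 = 196 left.
August 1928 has 31 days: 196 − 31 = 165 left.
September 1928 has 30 days: 165 − 30 = 135 left.
October 1928 has 31 days: 135 − 31 = 104 left.
November 1928 has 30 days: 104 − 30 = 74 left.
December 1928 has 31 days: 74 − 31 = 43 left.
January 1929 has 31 days: 43 − 31 = 12 left.
12 days into February 1929 → February 12, 1929.
Advancing 262 days from February 12, 1929:
February has 28 days, so 28 − 12 = 16 days remain after February 12, 1929; 262 − 16 = 246 left.
March 1929 has 31 days: 246 − 31 = 215 left.
April 1929 has 30 days: 215 − 30 = 185 left.
May 1929 has 31 days: 185 − 31 = 154 left.
June 1929 has 30 days: 154 − 30 = 124 left.
July 1929 has 31 days: 124 − 31 = 93 left.
August 1929 has 31 days: 93 − 31 = 62 left.
September 1929 has 30 days: 62 − 30 = 32 left.
October 1929 has 31 days: 32 − 31 = 1 left.
1 day into November 1929 → November 1, 1929.
Subtracting 108 days from November 1, 1929:
Going back 1 day from November 1, 1929 reaches the end of the previous month; 108 − 1 = 107 left.
October 1929 has 31 days: 107 − 31 = 76 left.
September 1929 has 30 days: 76 − 30 = 46 left.
August 1929 has 31 days: 46 − 31 = 15 left.
July 1929 has 31 days; 31 − 15 = 16 → July 16, 1929.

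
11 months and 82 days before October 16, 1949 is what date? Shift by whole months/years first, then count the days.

August 26, 1948

Counting back 11 months and 82 days from October 16, 1949: first the month/year part, then the days.
month 10 − 11 = -1, which is month 11 of year 1948 → November 1948.
Day 16 is valid in November, giving November 16, 1948.
Now subtract 82 days from November 16, 1948.
Going back 16 days from November 16, 1948 reaches the end of the previous month; 82 − 16 = 66 left.
October 1948 has 31 days: 66 − 31 = 35 left.
September 1948 has 30 days: 35 − 30 = 5 left.
August 1948 has 31 days; 31 − 5 = 26 → August 26, 1948.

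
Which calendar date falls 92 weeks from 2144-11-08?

August 14, 2146

Counting forward 92 weeks = 644 days from November 8, 2144.
November has 30 days, so 30 − 8 = 22 days remain after November 8, 2144; 644 − 22 = 622 left.
December 2144 has 31 days: 622 − 31 = 591 left.
January 2145 has 31 days: 591 − 31 = 560 left.
February 2145 has 28 days (2145 is not a leap year): 560 − 28 = 532 left.
March 2145 has 31 days: 532 − 31 = 501 left.
April 2145 has 30 days: 501 − 30 = 471 left.
May 2145 has 31 days: 471 − 31 = 440 left.
June 2145 has 30 days: 440 − 30 = 410 left.
July 2145 has 31 days: 410 − 31 = 379 left.
August 2145 has 31 days: 379 − 31 = 348 left.
September 2145 has 30 days: 348 − 30 = 318 left.
October 2145 has 31 days: 318 − 31 = 287 left.
November 2145 has 30 days: 287 − 30 = 257 left.
December 2145 has 31 days: 257 − 31 = 226 left.
January 2146 has 31 days: 226 − 31 = 195 left.
February 2146 has 28 days (2146 is not a leap year): 195 − 28 = 167 left.
March 2146 has 31 days: 167 − 31 = 136 left.
April 2146 has 30 days: 136 − 30 = 106 left.
May 2146 has 31 days: 106 − 31 = 75 left.
June 2146 has 30 days: 75 − 30 = 45 left.
July 2146 has 31 days: 45 − 31 = 14 left.
14 days into August 2146 → August 14, 2146.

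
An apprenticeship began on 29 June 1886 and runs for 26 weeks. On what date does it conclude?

Adding 26 weeks = 182 days from June 29, 1886.
June has 30 days, so 30 − 29 = 1 day remains after June 29, 1886; 182 − 1 = 181 left.
July 1886 has 31 days: 181 − 31 = 150 left.
August 1886 has 31 days: 150 − 31 = 119 left.
September 1886 has 30 days: 119 − 30 = 89 left.
October 1886 has 31 days: 89 − 31 = 58 left.
November 1886 has 30 days: 58 − 30 = 28 left.
28 days into December 1886 → December 28, 1886.

December 28, 1886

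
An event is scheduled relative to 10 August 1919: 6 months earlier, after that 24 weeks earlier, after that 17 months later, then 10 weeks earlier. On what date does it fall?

November 17, 1919

Going back 6 months from August 10, 1919:
month 8 − 6 = 2 → February 1919.
Day 10 is valid in February, giving February 10, 1919.
Going back 24 weeks (= 168 days) from February 10, 1919:
Going back 10 days from February 10, 1919 reaches the end of the previous month; 168 − 10 = 158 left.
January 1919 has 31 days: 158 − 31 = 127 left.
December 1918 has 31 days: 127 − 31 = 96 left.
November 1918 has 30 days: 96 − 30 = 66 left.
October 1918 has 31 days: 66 − 31 = 35 left.
September 1918 has 30 days: 35 − 30 = 5 left.
August 1918 has 31 days; 31 − 5 = 26 → August 26, 1918.
Adding 17 months from August 26, 1918:
month 8 + 17 = 25, which is month 1 of year 1920 → January 1920.
Day 26 is valid in January, giving January 26, 1920.
Counting back 10 weeks (= 70 days) from January 26, 1920:
Going back 26 days from January 26, 1920 reaches the end of the previous month; 70 − 26 = 44 left.
December 1919 has 31 days: 44 − 31 = 13 left.
November 1919 has 30 days; 30 − 13 = 17 → November 17, 1919.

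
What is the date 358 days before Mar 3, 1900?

March 10, 1899

Subtracting 358 days from March 3, 1900.
Going back 3 days from March 3, 1900 reaches the end of the previous month; 358 − 3 = 355 left.
February 1900 has 28 days (1900 is not a leap year (divisible by 100 but not 400)): 355 − 28 = 327 left.
January 1900 has 31 days: 327 − 31 = 296 left.
December 1899 has 31 days: 296 − 31 = 265 left.
November 1899 has 30 days: 265 − 30 = 235 left.
October 1899 has 31 days: 235 − 31 = 204 left.
September 1899 has 30 days: 204 − 30 = 174 left.
August 1899 has 31 days: 174 − 31 = 143 left.
July 1899 has 31 days: 143 − 31 = 112 left.
June 1899 has 30 days: 112 − 30 = 82 left.
May 1899 has 31 days: 82 − 31 = 51 left.
April 1899 has 30 days: 51 − 30 = 21 left.
March 1899 has 31 days; 31 − 21 = 10 → March 10, 1899.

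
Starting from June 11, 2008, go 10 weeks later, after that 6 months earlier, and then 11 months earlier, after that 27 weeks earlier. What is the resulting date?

September 12, 2006

Counting forward 10 weeks (= 70 days) from June 11, 2008:
June has 30 days, so 30 − 11 = 19 days remain after June 11, 2008; 70 − 19 = 51 left.
July 2008 has 31 days: 51 − 31 = 20 left.
20 days into August 2008 → August 20, 2008.
Going back 6 months from August 20, 2008:
month 8 − 6 = 2 → February 2008.
Day 20 is valid in February, giving February 20, 2008.
Counting back 11 months from February 20, 2008:
month 2 − 11 = -9, which is month 3 of year 2007 → March 2007.
Day 20 is valid in March, giving March 20, 2007.
Counting back 27 weeks (= 189 days) from March 20, 2007:
Going back 20 days from March 20, 2007 reaches the end of the previous month; 189 − 20 = 169 left.
February 2007 has 28 days (2007 is not a leap year): 169 − 28 = 141 left.
January 2007 has 31 days: 141 − 31 = 110 left.
December 2006 has 31 days: 110 − 31 = 79 left.
November 2006 has 30 days: 79 − 30 = 49 left.
October 2006 has 31 days: 49 − 31 = 18 left.
September 2006 has 30 days; 30 − 18 = 12 → September 12, 2006.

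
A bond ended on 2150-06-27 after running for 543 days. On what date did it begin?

December 31, 2148

Counting back 543 days from June 27, 2150.
Going back 27 days from June 27, 2150 reaches the end of the previous month; 543 − 27 = 516 left.
May 2150 has 31 days: 516 − 31 = 485 left.
April 2150 has 30 days: 485 − 30 = 455 left.
March 2150 has 31 days: 455 − 31 = 424 left.
February 2150 has 28 days (2150 is not a leap year): 424 − 28 = 396 left.
January 2150 has 31 days: 396 − 31 = 365 left.
December 2149 has 31 days: 365 − 31 = 334 left.
November 2149 has 30 days: 334 − 30 = 304 left.
October 2149 has 31 days: 304 − 31 = 273 left.
September 2149 has 30 days: 273 − 30 = 243 left.
August 2149 has 31 days: 243 − 31 = 212 left.
July 2149 has 31 days: 212 − 31 = 181 left.
June 2149 has 30 days: 181 − 30 = 151 left.
May 2149 has 31 days: 151 − 31 = 120 left.
April 2149 has 30 days: 120 − 30 = 90 left.
March 2149 has 31 days: 90 − 31 = 59 left.
February 2149 has 28 days (2149 is not a leap year): 59 − 28 = 31 left.
January 2149 has 31 days: 31 − 31 = 0 left.
December 2148 has 31 days; 31 − 0 = 31 → December 31, 2148.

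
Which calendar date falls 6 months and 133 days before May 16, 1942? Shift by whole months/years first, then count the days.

Subtracting 6 months and 133 days from May 16, 1942: first the month/year part, then the days.
month 5 − 6 = -1, which is month 11 of year 1941 → November 1941.
Day 16 is valid in November, giving November 16, 1941.
Now subtract 133 days from November 16, 1941.
Going back 16 days from November 16, 1941 reaches the end of the previous month; 133 − 16 = 117 left.
October 1941 has 31 days: 117 − 31 = 86 left.
September 1941 has 30 days: 86 − 30 = 56 left.
August 1941 has 31 days: 56 − 31 = 25 left.
July 1941 has 31 days; 31 − 25 = 6 → July 6, 1941.

July 6, 1941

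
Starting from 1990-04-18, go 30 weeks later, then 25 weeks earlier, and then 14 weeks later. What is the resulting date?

Counting forward 30 weeks (= 210 days) from April 18, 1990:
April has 30 days, so 30 − 18 = 12 days remain after April 18, 1990; 210 − 12 = 198 left.
May 1990 has 31 days: 198 − 31 = 167 left.
June 1990 has 30 days: 167 − 30 = 137 left.
July 1990 has 31 days: 137 − 31 = 106 left.
August 1990 has 31 days: 106 − 31 = 75 left.
September 1990 has 30 days: 75 − 30 = 45 left.
October 1990 has 31 days: 45 − 31 = 14 left.
14 days into November 1990 → November 14, 1990.
Going back 25 weeks (= 175 days) from November 14, 1990:
Going back 14 days from November 14, 1990 reaches the end of the previous month; 175 − 14 = 161 left.
October 1990 has 31 days: 161 − 31 = 130 left.
September 1990 has 30 days: 130 − 30 = 100 left.
August 1990 has 31 days: 100 − 31 = 69 left.
July 1990 has 31 days: 69 − 31 = 38 left.
June 1990 has 30 days: 38 − 30 = 8 left.
May 1990 has 31 days; 31 − 8 = 23 → May 23, 1990.
Counting forward 14 weeks (= 98 days) from May 23, 1990:
May has 31 days, so 31 − 23 = 8 days remain after May 23, 1990; 98 − 8 = 90 left.
June 1990 has 30 days: 90 − 30 = 60 left.
July 1990 has 31 days: 60 − 31 = 29 left.
29 days into August 1990 → August 29, 1990.

August 29, 1990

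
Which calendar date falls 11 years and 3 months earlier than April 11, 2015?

January 11, 2004

Going back 11 years and 3 months from April 11, 2015.
-11 years → 2004; month 4 − 3 = 1 → January 2004.
Day 11 is valid in January, giving January 11, 2004.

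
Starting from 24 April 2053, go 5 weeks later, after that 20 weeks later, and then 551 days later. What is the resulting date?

April 20, 2055

Counting forward 5 weeks (= 35 days) from April 24, 2053:
April has 30 days, so 30 − 24 = 6 days remain after April 24, 2053; 35 − 6 = 29 left.
29 days into May 2053 → May 29, 2053.
Advancing 20 weeks (= 140 days) from May 29, 2053:
May has 31 days, so 31 − 29 = 2 days remain after May 29, 2053; 140 − 2 = 138 left.
June 2053 has 30 days: 138 − 30 = 108 left.
July 2053 has 31 days: 108 − 31 = 77 left.
August 2053 has 31 days: 77 − 31 = 46 left.
September 2053 has 30 days: 46 − 30 = 16 left.
16 days into October 2053 → October 16, 2053.
Counting forward 551 days from October 16, 2053:
October has 31 days, so 31 − 16 = 15 days remain after October 16, 2053; 551 − 15 = 536 left.
November 2053 has 30 days: 536 − 30 = 506 left.
December 2053 has 31 days: 506 − 31 = 475 left.
January 2054 has 31 days: 475 − 31 = 444 left.
February 2054 has 28 days (2054 is not a leap year): 444 − 28 = 416 left.
March 2054 has 31 days: 416 − 31 = 385 left.
April 2054 has 30 days: 385 − 30 = 355 left.
May 2054 has 31 days: 355 − 31 = 324 left.
June 2054 has 30 days: 324 − 30 = 294 left.
July 2054 has 31 days: 294 − 31 = 263 left.
August 2054 has 31 days: 263 − 31 = 232 left.
September 2054 has 30 days: 232 − 30 = 202 left.
October 2054 has 31 days: 202 − 31 = 171 left.
November 2054 has 30 days: 171 − 30 = 141 left.
December 2054 has 31 days: 141 − 31 = 110 left.
January 2055 has 31 days: 110 − 31 = 79 left.
February 2055 has 28 days (2055 is not a leap year): 79 − 28 = 51 left.
March 2055 has 31 days: 51 − 31 = 20 left.
20 days into April 2055 → April 20, 2055.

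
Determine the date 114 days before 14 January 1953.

September 22, 1952

Counting back 114 days from January 14, 1953.
Going back 14 days from January 14, 1953 reaches the end of the previous month; 114 − 14 = 100 left.
December 1952 has 31 days: 100 − 31 = 69 left.
November 1952 has 30 days: 69 − 30 = 39 left.
October 1952 has 31 days: 39 − 31 = 8 left.
September 1952 has 30 days; 30 − 8 = 22 → September 22, 1952.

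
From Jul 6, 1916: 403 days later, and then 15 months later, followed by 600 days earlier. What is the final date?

March 23, 1917

Advancing 403 days from July 6, 1916:
July has 31 days, so 31 − 6 = 25 days remain after July 6, 1916; 403 − 25 = 378 left.
August 1916 has 31 days: 378 − 31 = 347 left.
September 1916 has 30 days: 347 − 30 = 317 left.
October 1916 has 31 days: 317 − 31 = 286 left.
November 1916 has 30 days: 286 − 30 = 256 left.
December 1916 has 31 days: 256 − 31 = 225 left.
January 1917 has 31 days: 225 − 31 = 194 left.
February 1917 has 28 days (1917 is not a leap year): 194 − 28 = 166 left.
March 1917 has 31 days: 166 − 31 = 135 left.
April 1917 has 30 days: 135 − 30 = 105 left.
May 1917 has 31 days: 105 − 31 = 74 left.
June 1917 has 30 days: 74 − 30 = 44 left.
July 1917 has 31 days: 44 − 31 = 13 left.
13 days into August 1917 → August 13, 1917.
Adding 15 months from August 13, 1917:
month 8 + 15 = 23, which is month 11 of year 1918 → November 1918.
Day 13 is valid in November, giving November 13, 1918.
Counting back 600 days from November 13, 1918:
Going back 13 days from November 13, 1918 reaches the end of the previous month; 600 − 13 = 587 left.
October 1918 has 31 days: 587 − 31 = 556 left.
September 1918 has 30 days: 556 − 30 = 526 left.
August 1918 has 31 days: 526 − 31 = 495 left.
July 1918 has 31 days: 495 − 31 = 464 left.
June 1918 has 30 days: 464 − 30 = 434 left.
May 1918 has 31 days: 434 − 31 = 403 left.
April 1918 has 30 days: 403 − 30 = 373 left.
March 1918 has 31 days: 373 − 31 = 342 left.
February 1918 has 28 days (1918 is not a leap year): 342 − 28 = 314 left.
January 1918 has 31 days: 314 − 31 = 283 left.
December 1917 has 31 days: 283 − 31 = 252 left.
November 1917 has 30 days: 252 − 30 = 222 left.
October 1917 has 31 days: 222 − 31 = 191 left.
September 1917 has 30 days: 191 − 30 = 161 left.
August 1917 has 31 days: 161 − 31 = 130 left.
July 1917 has 31 days: 130 − 31 = 99 left.
June 1917 has 30 days: 99 − 30 = 69 left.
May 1917 has 31 days: 69 − 31 = 38 left.
April 1917 has 30 days: 38 − 30 = 8 left.
March 1917 has 31 days; 31 − 8 = 23 → March 23, 1917.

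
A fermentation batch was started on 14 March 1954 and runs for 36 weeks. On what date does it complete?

November 21, 1954

Counting forward 36 weeks = 252 days from March 14, 1954.
March has 31 days, so 31 − 14 = 17 days remain after March 14, 1954; 252 − 17 = 235 left.
April 1954 has 30 days: 235 − 30 = 205 left.
May 1954 has 31 days: 205 − 31 = 174 left.
June 1954 has 30 days: 174 − 30 = 144 left.
July 1954 has 31 days: 144 − 31 = 113 left.
August 1954 has 31 days: 113 − 31 = 82 left.
September 1954 has 30 days: 82 − 30 = 52 left.
October 1954 has 31 days: 52 − 31 = 21 left.
21 days into November 1954 → November 21, 1954.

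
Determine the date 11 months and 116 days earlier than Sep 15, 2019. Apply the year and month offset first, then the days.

Going back 11 months and 116 days from September 15, 2019: first the month/year part, then the days.
month 9 − 11 = -2, which is month 10 of year 2018 → October 2018.
Day 15 is valid in October, giving October 15, 2018.
Now subtract 116 days from October 15, 2018.
Going back 15 days from October 15, 2018 reaches the end of the previous month; 116 − 15 = 101 left.
September 2018 has 30 days: 101 − 30 = 71 left.
August 2018 has 31 days: 71 − 31 = 40 left.
July 2018 has 31 days: 40 − 31 = 9 left.
June 2018 has 30 days; 30 − 9 = 21 → June 21, 2018.

June 21, 2018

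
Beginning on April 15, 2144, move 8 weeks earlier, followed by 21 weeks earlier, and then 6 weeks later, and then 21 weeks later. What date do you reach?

April 1, 2144

Subtracting 8 weeks (= 56 days) from April 15, 2144:
Going back 15 days from April 15, 2144 reaches the end of the previous month; 56 − 15 = 41 left.
March 2144 has 31 days: 41 − 31 = 10 left.
February 2144 has 29 days; 29 − 10 = 19 → February 19, 2144.
Subtracting 21 weeks (= 147 days) from February 19, 2144:
Going back 19 days from February 19, 2144 reaches the end of the previous month; 147 − 19 = 128 left.
January 2144 has 31 days: 128 − 31 = 97 left.
December 2143 has 31 days: 97 − 31 = 66 left.
November 2143 has 30 days: 66 − 30 = 36 left.
October 2143 has 31 days: 36 − 31 = 5 left.
September 2143 has 30 days; 30 − 5 = 25 → September 25, 2143.
Counting forward 6 weeks (= 42 days) from September 25, 2143:
September has 30 days, so 30 − 25 = 5 days remain after September 25, 2143; 42 − 5 = 37 left.
October 2143 has 31 days: 37 − 31 = 6 left.
6 days into November 2143 → November 6, 2143.
Adding 21 weeks (= 147 days) from November 6, 2143:
November has 30 days, so 30 − 6 = 24 days remain after November 6, 2143; 147 − 24 = 123 left.
December 2143 has 31 days: 123 − 31 = 92 left.
January 2144 has 31 days: 92 − 31 = 61 left.
February 2144 has 29 days (2144 is a leap year): 61 − 29 = 32 left.
March 2144 has 31 days: 32 − 31 = 1 left.
1 day into April 2144 → April 1, 2144.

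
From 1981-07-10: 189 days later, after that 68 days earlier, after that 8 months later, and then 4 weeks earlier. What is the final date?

Adding 189 days from July 10, 1981:
July has 31 days, so 31 − 10 = 21 days remain after July 10, 1981; 189 − 21 = 168 left.
August 1981 has 31 days: 168 − 31 = 137 left.
September 1981 has 30 days: 137 − 30 = 107 left.
October 1981 has 31 days: 107 − 31 = 76 left.
November 1981 has 30 days: 76 − 30 = 46 left.
December 1981 has 31 days: 46 − 31 = 15 left.
15 days into January 1982 → January 15, 1982.
Counting back 68 days from January 15, 1982:
Going back 15 days from January 15, 1982 reaches the end of the previous month; 68 − 15 = 53 left.
December 1981 has 31 days: 53 − 31 = 22 left.
November 1981 has 30 days; 30 − 22 = 8 → November 8, 1981.
Advancing 8 months from November 8, 1981:
month 11 + 8 = 19, which is month 7 of year 1982 → July 1982.
Day 8 is valid in July, giving July 8, 1982.
Counting back 4 weeks (= 28 days) from July 8, 1982:
Going back 8 days from July 8, 1982 reaches the end of the previous month; 28 − 8 = 20 left.
June 1982 has 30 days; 30 − 20 = 10 → June 10, 1982.

June 10, 1982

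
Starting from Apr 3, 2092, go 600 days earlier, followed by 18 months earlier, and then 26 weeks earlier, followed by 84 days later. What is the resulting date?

Counting back 600 days from April 3, 2092:
Going back 3 days from April 3, 2092 reaches the end of the previous month; 600 − 3 = 597 left.
March 2092 has 31 days: 597 − 31 = 566 left.
February 2092 has 29 days (2092 is a leap year): 566 − 29 = 537 left.
January 2092 has 31 days: 537 − 31 = 506 left.
December 2091 has 31 days: 506 − 31 = 475 left.
November 2091 has 30 days: 475 − 30 = 445 left.
October 2091 has 31 days: 445 − 31 = 414 left.
September 2091 has 30 days: 414 − 30 = 384 left.
August 2091 has 31 days: 384 − 31 = 353 left.
July 2091 has 31 days: 353 − 31 = 322 left.
June 2091 has 30 days: 322 − 30 = 292 left.
May 2091 has 31 days: 292 − 31 = 261 left.
April 2091 has 30 days: 261 − 30 = 231 left.
March 2091 has 31 days: 231 − 31 = 200 left.
February 2091 has 28 days (2091 is not a leap year): 200 − 28 = 172 left.
January 2091 has 31 days: 172 − 31 = 141 left.
December 2090 has 31 days: 141 − 31 = 110 left.
November 2090 has 30 days: 110 − 30 = 80 left.
October 2090 has 31 days: 80 − 31 = 49 left.
September 2090 has 30 days: 49 − 30 = 19 left.
August 2090 has 31 days; 31 − 19 = 12 → August 12, 2090.
Counting back 18 months from August 12, 2090:
month 8 − 18 = -10, which is month 2 of year 2089 → February 2089.
Day 12 is valid in February, giving February 12, 2089.
Going back 26 weeks (= 182 days) from February 12, 2089:
Going back 12 days from February 12, 2089 reaches the end of the previous month; 182 − 12 = 170 left.
January 2089 has 31 days: 170 − 31 = 139 left.
December 2088 has 31 days: 139 − 31 = 108 left.
November 2088 has 30 days: 108 − 30 = 78 left.
October 2088 has 31 days: 78 − 31 = 47 left.
September 2088 has 30 days: 47 − 30 = 17 left.
August 2088 has 31 days; 31 − 17 = 14 → August 14, 2088.
Counting forward 84 days from August 14, 2088:
August has 31 days, so 31 − 14 = 17 days remain after August 14, 2088; 84 − 17 = 67 left.
September 2088 has 30 days: 67 − 30 = 37 left.
October 2088 has 31 days: 37 − 31 = 6 left.
6 days into November 2088 → November 6, 2088.

November 6, 2088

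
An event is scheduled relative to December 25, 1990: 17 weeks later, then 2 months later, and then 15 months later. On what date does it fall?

Advancing 17 weeks (= 119 days) from December 25, 1990:
December has 31 days, so 31 − 25 = 6 days remain after December 25, 1990; 119 − 6 = 113 left.
January 1991 has 31 days: 113 − 31 = 82 left.
February 1991 has 28 days (1991 is not a leap year): 82 − 28 = 54 left.
March 1991 has 31 days: 54 − 31 = 23 left.
23 days into April 1991 → April 23, 1991.
Advancing 2 months from April 23, 1991:
month 4 + 2 = 6 → June 1991.
Day 23 is valid in June, giving June 23, 1991.
Advancing 15 months from June 23, 1991:
month 6 + 15 = 21, which is month 9 of year 1992 → September 1992.
Day 23 is valid in September, giving September 23, 1992.

September 23, 1992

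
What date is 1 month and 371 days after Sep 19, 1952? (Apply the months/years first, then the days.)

October 25, 1953

Advancing 1 month and 371 days from September 19, 1952: first the month/year part, then the days.
month 9 + 1 = 10 → October 1952.
Day 19 is valid in October, giving October 19, 1952.
Now add 371 days from October 19, 1952.
October has 31 days, so 31 − 19 = 12 days remain after October 19, 1952; 371 − 12 = 359 left.
November 1952 has 30 days: 359 − 30 = 329 left.
December 1952 has 31 days: 329 − 31 = 298 left.
January 1953 has 31 days: 298 − 31 = 267 left.
February 1953 has 28 days (1953 is not a leap year): 267 − 28 = 239 left.
March 1953 has 31 days: 239 − 31 = 208 left.
April 1953 has 30 days: 208 − 30 = 178 left.
May 1953 has 31 days: 178 − 31 = 147 left.
June 1953 has 30 days: 147 − 30 = 117 left.
July 1953 has 31 days: 117 − 31 = 86 left.
August 1953 has 31 days: 86 − 31 = 55 left.
September 1953 has 30 days: 55 − 30 = 25 left.
25 days into October 1953 → October 25, 1953.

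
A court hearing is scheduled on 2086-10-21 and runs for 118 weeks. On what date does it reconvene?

January 24, 2089

Advancing 118 weeks = 826 days from October 21, 2086.
October has 31 days, so 31 − 21 = 10 days remain after October 21, 2086; 826 − 10 = 816 left.
November 2086 has 30 days: 816 − 30 = 786 left.
December 2086 has 31 days: 786 − 31 = 755 left.
January 2087 has 31 days: 755 − 31 = 724 left.
February 2087 has 28 days (2087 is not a leap year): 724 − 28 = 696 left.
March 2087 has 31 days: 696 − 31 = 665 left.
April 2087 has 30 days: 665 − 30 = 635 left.
May 2087 has 31 days: 635 − 31 = 604 left.
June 2087 has 30 days: 604 − 30 = 574 left.
July 2087 has 31 days: 574 − 31 = 543 left.
August 2087 has 31 days: 543 − 31 = 512 left.
September 2087 has 30 days: 512 − 30 = 482 left.
October 2087 has 31 days: 482 − 31 = 451 left.
November 2087 has 30 days: 451 − 30 = 421 left.
December 2087 has 31 days: 421 − 31 = 390 left.
January 2088 has 31 days: 390 − 31 = 359 left.
February 2088 has 29 days (2088 is a leap year): 359 − 29 = 330 left.
March 2088 has 31 days: 330 − 31 = 299 left.
April 2088 has 30 days: 299 − 30 = 269 left.
May 2088 has 31 days: 269 − 31 = 238 left.
June 2088 has 30 days: 238 − 30 = 208 left.
July 2088 has 31 days: 208 − 31 = 177 left.
August 2088 has 31 days: 177 − 31 = 146 left.
September 2088 has 30 days: 146 − 30 = 116 left.
October 2088 has 31 days: 116 − 31 = 85 left.
November 2088 has 30 days: 85 − 30 = 55 left.
December 2088 has 31 days: 55 − 31 = 24 left.
24 days into January 2089 → January 24, 2089.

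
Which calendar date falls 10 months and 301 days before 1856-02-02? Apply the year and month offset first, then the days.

Counting back 10 months and 301 days from February 2, 1856: first the month/year part, then the days.
month 2 − 10 = -8, which is month 4 of year 1855 → April 1855.
Day 2 is valid in April, giving April 2, 1855.
Now subtract 301 days from April 2, 1855.
Going back 2 days from April 2, 1855 reaches the end of the previous month; 301 − 2 = 299 left.
March 1855 has 31 days: 299 − 31 = 268 left.
February 1855 has 28 days (1855 is not a leap year): 268 − 28 = 240 left.
January 1855 has 31 days: 240 − 31 = 209 left.
December 1854 has 31 days: 209 − 31 = 178 left.
November 1854 has 30 days: 178 − 30 = 148 left.
October 1854 has 31 days: 148 − 31 = 117 left.
September 1854 has 30 days: 117 − 30 = 87 left.
August 1854 has 31 days: 87 − 31 = 56 left.
July 1854 has 31 days: 56 − 31 = 25 left.
June 1854 has 30 days; 30 − 25 = 5 → June 5, 1854.

June 5, 1854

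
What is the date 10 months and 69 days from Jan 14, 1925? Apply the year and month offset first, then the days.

January 22, 1926

Counting forward 10 months and 69 days from January 14, 1925: first the month/year part, then the days.
month 1 + 10 = 11 → November 1925.
Day 14 is valid in November, giving November 14, 1925.
Now add 69 days from November 14, 1925.
November has 30 days, so 30 − 14 = 16 days remain after November 14, 1925; 69 − 16 = 53 left.
December 1925 has 31 days: 53 − 31 = 22 left.
22 days into January 1926 → January 22, 1926.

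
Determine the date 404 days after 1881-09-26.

November 4, 1882

Advancing 404 days from September 26, 1881.
September has 30 days, so 30 − 26 = 4 days remain after September 26, 1881; 404 − 4 = 400 left.
October 1881 has 31 days: 400 − 31 = 369 left.
November 1881 has 30 days: 369 − 30 = 339 left.
December 1881 has 31 days: 339 − 31 = 308 left.
January 1882 has 31 days: 308 − 31 = 277 left.
February 1882 has 28 days (1882 is not a leap year): 277 − 28 = 249 left.
March 1882 has 31 days: 249 − 31 = 218 left.
April 1882 has 30 days: 218 − 30 = 188 left.
May 1882 has 31 days: 188 − 31 = 157 left.
June 1882 has 30 days: 157 − 30 = 127 left.
July 1882 has 31 days: 127 − 31 = 96 left.
August 1882 has 31 days: 96 − 31 = 65 left.
September 1882 has 30 days: 65 − 30 = 35 left.
October 1882 has 31 days: 35 − 31 = 4 left.
4 days into November 1882 → November 4, 1882.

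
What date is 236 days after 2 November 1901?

June 26, 1902

Adding 236 days from November 2, 1901.
November has 30 days, so 30 − 2 = 28 days remain after November 2, 1901; 236 − 28 = 208 left.
December 1901 has 31 days: 208 − 31 = 177 left.
January 1902 has 31 days: 177 − 31 = 146 left.
February 1902 has 28 days (1902 is not a leap year): 146 − 28 = 118 left.
March 1902 has 31 days: 118 − 31 = 87 left.
April 1902 has 30 days: 87 − 30 = 57 left.
May 1902 has 31 days: 57 − 31 = 26 left.
26 days into June 1902 → June 26, 1902.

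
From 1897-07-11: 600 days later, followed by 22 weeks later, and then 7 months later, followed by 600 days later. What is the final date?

October 25, 1901

Advancing 600 days from July 11, 1897:
July has 31 days, so 31 − 11 = 20 days remain after July 11, 1897; 600 − 20 = 580 left.
August 1897 has 31 days: 580 − 31 = 549 left.
September 1897 has 30 days: 549 − 30 = 519 left.
October 1897 has 31 days: 519 − 31 = 488 left.
November 1897 has 30 days: 488 − 30 = 458 left.
December 1897 has 31 days: 458 − 31 = 427 left.
January 1898 has 31 days: 427 − 31 = 396 left.
February 1898 has 28 days (1898 is not a leap year): 396 − 28 = 368 left.
March 1898 has 31 days: 368 − 31 = 337 left.
April 1898 has 30 days: 337 − 30 = 307 left.
May 1898 has 31 days: 307 − 31 = 276 left.
June 1898 has 30 days: 276 − 30 = 246 left.
July 1898 has 31 days: 246 − 31 = 215 left.
August 1898 has 31 days: 215 − 31 = 184 left.
September 1898 has 30 days: 184 − 30 = 154 left.
October 1898 has 31 days: 154 − 31 = 123 left.
November 1898 has 30 days: 123 − 30 = 93 left.
December 1898 has 31 days: 93 − 31 = 62 left.
January 1899 has 31 days: 62 − 31 = 31 left.
February 1899 has 28 days (1899 is not a leap year): 31 − 28 = 3 left.
3 days into March 1899 → March 3, 1899.
Advancing 22 weeks (= 154 days) from March 3, 1899:
March has 31 days, so 31 − 3 = 28 days remain after March 3, 1899; 154 − 28 = 126 left.
April 1899 has 30 days: 126 − 30 = 96 left.
May 1899 has 31 days: 96 − 31 = 65 left.
June 1899 has 30 days: 65 − 30 = 35 left.
July 1899 has 31 days: 35 − 31 = 4 left.
4 days into August 1899 → August 4, 1899.
Advancing 7 months from August 4, 1899:
month 8 + 7 = 15, which is month 3 of year 1900 → March 1900.
Day 4 is valid in March, giving March 4, 1900.
Advancing 600 days from March 4, 1900:
March has 31 days, so 31 − 4 = 27 days remain after March 4, 1900; 600 − 27 = 573 left.
April 1900 has 30 days: 573 − 30 = 543 left.
May 1900 has 31 days: 543 − 31 = 512 left.
June 1900 has 30 days: 512 − 30 = 482 left.
July 1900 has 31 days: 482 − 31 = 451 left.
August 1900 has 31 days: 451 − 31 = 420 left.
September 1900 has 30 days: 420 − 30 = 390 left.
October 1900 has 31 days: 390 − 31 = 359 left.
November 1900 has 30 days: 359 − 30 = 329 left.
December 1900 has 31 days: 329 − 31 = 298 left.
January 1901 has 31 days: 298 − 31 = 267 left.
February 1901 has 28 days (1901 is not a leap year): 267 − 28 = 239 left.
March 1901 has 31 days: 239 − 31 = 208 left.
April 1901 has 30 days: 208 − 30 = 178 left.
May 1901 has 31 days: 178 − 31 = 147 left.
June 1901 has 30 days: 147 − 30 = 117 left.
July 1901 has 31 days: 117 − 31 = 86 left.
August 1901 has 31 days: 86 − 31 = 55 left.
September 1901 has 30 days: 55 − 30 = 25 left.
25 days into October 1901 → October 25, 1901.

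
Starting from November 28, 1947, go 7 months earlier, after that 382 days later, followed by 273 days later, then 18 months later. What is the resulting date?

August 11, 1950

Going back 7 months from November 28, 1947:
month 11 − 7 = 4 → April 1947.
Day 28 is valid in April, giving April 28, 1947.
Counting forward 382 days from April 28, 1947:
April has 30 days, so 30 − 28 = 2 days remain after April 28, 1947; 382 − 2 = 380 left.
May 1947 has 31 days: 380 − 31 = 349 left.
June 1947 has 30 days: 349 − 30 = 319 left.
July 1947 has 31 days: 319 − 31 = 288 left.
August 1947 has 31 days: 288 − 31 = 257 left.
September 1947 has 30 days: 257 − 30 = 227 left.
October 1947 has 31 days: 227 − 31 = 196 left.
November 1947 has 30 days: 196 − 30 = 166 left.
December 1947 has 31 days: 166 − 31 = 135 left.
January 1948 has 31 days: 135 − 31 = 104 left.
February 1948 has 29 days (1948 is a leap year): 104 − 29 = 75 left.
March 1948 has 31 days: 75 − 31 = 44 left.
April 1948 has 30 days: 44 − 30 = 14 left.
14 days into May 1948 → May 14, 1948.
Advancing 273 days from May 14, 1948:
May has 31 days, so 31 − 14 = 17 days remain after May 14, 1948; 273 − 17 = 256 left.
June 1948 has 30 days: 256 − 30 = 226 left.
July 1948 has 31 days: 226 − 31 = 195 left.
August 1948 has 31 days: 195 − 31 = 164 left.
September 1948 has 30 days: 164 − 30 = 134 left.
October 1948 has 31 days: 134 − 31 = 103 left.
November 1948 has 30 days: 103 − 30 = 73 left.
December 1948 has 31 days: 73 − 31 = 42 left.
January 1949 has 31 days: 42 − 31 = 11 left.
11 days into February 1949 → February 11, 1949.
Counting forward 18 months from February 11, 1949:
month 2 + 18 = 20, which is month 8 of year 1950 → August 1950.
Day 11 is valid in August, giving August 11, 1950.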